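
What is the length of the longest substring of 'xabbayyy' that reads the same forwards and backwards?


Scanning 'xabbayyy' for palindromic substrings.
Substring at positions 1-4: 'abba'.
Check: reverse('abba') = 'abba' -> palindrome confirmed.
Neighbouring characters ('x' / 'y') break symmetry, so it cannot extend further.
No longer palindromic substring exists; longest length = 4

4


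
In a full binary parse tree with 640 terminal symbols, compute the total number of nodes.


Leaf nodes (terminals): 640
Internal nodes = n - 1 = 640 - 1 = 639
Total = leaves + internal = 640 + 639 = 1279

1279


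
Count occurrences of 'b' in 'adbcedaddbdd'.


Scanning 'adbcedaddbdd' for 'b':
  Position 2: 'b' -> MATCH (count: 1)
  Position 9: 'b' -> MATCH (count: 2)
Total occurrences of 'b': 2

2


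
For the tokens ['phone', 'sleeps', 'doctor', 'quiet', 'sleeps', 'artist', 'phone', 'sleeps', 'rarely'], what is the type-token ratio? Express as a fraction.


Tokens: 9
Unique types: ('artist', 'doctor', 'phone', 'quiet', 'rarely', 'sleeps') = 6
TTR = 6/9
Simplify: divide both by 3 -> 2/3
TTR = 2/3

2/3


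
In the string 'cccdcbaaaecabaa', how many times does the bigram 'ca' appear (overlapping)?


Scanning 'cccdcbaaaecabaa' for bigram 'ca':
  Position 0: 'cc' -> no
  Position 1: 'cc' -> no
  Position 2: 'cd' -> no
  Position 3: 'dc' -> no
  Position 4: 'cb' -> no
  Position 5: 'ba' -> no
  Position 6: 'aa' -> no
  Position 7: 'aa' -> no
  Position 8: 'ae' -> no
  Position 9: 'ec' -> no
  Position 10: 'ca' -> MATCH
  Position 11: 'ab' -> no
  Position 12: 'ba' -> no
  Position 13: 'aa' -> no
Total matches: 1

1


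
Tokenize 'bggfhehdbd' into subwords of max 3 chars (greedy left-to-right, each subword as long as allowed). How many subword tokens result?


'bggfhehdbd' has 10 characters.
Chunking with max size 3:
  Chunk 1: 'bgg' (positions 0-2)
  Chunk 2: 'fhe' (positions 3-5)
  Chunk 3: 'hdb' (positions 6-8)
  Chunk 4: 'd' (positions 9-9)
Total chunks: ceil(10 / 3) = 4

4


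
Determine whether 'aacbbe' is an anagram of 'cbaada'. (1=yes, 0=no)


Sort characters of 'aacbbe': 'aabbce'
Sort characters of 'cbaada': 'aaabcd'
Sorted forms differ -> they are NOT anagrams
Result: 0

0


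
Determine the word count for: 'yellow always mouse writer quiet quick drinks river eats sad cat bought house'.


Counting words by splitting on spaces:
  Word 1: 'yellow'
  Word 2: 'always'
  Word 3: 'mouse'
  Word 4: 'writer'
  Word 5: 'quiet'
  Word 6: 'quick'
  Word 7: 'drinks'
  Word 8: 'river'
  Word 9: 'eats'
  Word 10: 'sad'
  Word 11: 'cat'
  Word 12: 'bought'
  Word 13: 'house'
Total words: 13

13


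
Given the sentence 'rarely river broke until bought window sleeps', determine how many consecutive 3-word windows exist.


Word trigrams from [7] words:
  Trigram 1: (rarely river broke)
  Trigram 2: (river broke until)
  Trigram 3: (broke until bought)
  Trigram 4: (until bought window)
  Trigram 5: (bought window sleeps)
Total word trigrams: 7 - 2 = 5

5


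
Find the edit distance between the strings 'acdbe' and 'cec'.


Building DP table for s1='acdbe' (len 5) and s2='cec' (len 3):
       c  e  c
    0  1  2  3
  a 1  1  2  3
  c 2  1  2  2
  d 3  2  2  3
  b 4  3  3  3
  e 5  4  3  4
Edit distance = dp[5][3] = 4

4


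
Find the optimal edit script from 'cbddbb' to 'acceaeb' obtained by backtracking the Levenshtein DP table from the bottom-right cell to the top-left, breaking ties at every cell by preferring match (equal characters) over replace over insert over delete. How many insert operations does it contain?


Edit distance = 5. Backtracking from cell (6, 7) with preference match > replace > insert > delete,
then listing the resulting alignment 'cbddbb' -> 'acceaeb' left to right:
  Step 1: insert 'a' [insertion #1]
  Step 2: keep 'c'
  Step 3: replace b->c
  Step 4: replace d->e
  Step 5: replace d->a
  Step 6: replace b->e
  Step 7: keep 'b'
Total insertions: 1

1


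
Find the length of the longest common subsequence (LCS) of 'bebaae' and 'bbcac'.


DP table for LCS of 'bebaae' and 'bbcac':
       b  b  c  a  c
    0  0  0  0  0  0
  b 0  1  1  1  1  1
  e 0  1  1  1  1  1
  b 0  1  2  2  2  2
  a 0  1  2  2  3  3
  a 0  1  2  2  3  3
  e 0  1  2  2  3  3
LCS: 'bba'
LCS length = 3

3


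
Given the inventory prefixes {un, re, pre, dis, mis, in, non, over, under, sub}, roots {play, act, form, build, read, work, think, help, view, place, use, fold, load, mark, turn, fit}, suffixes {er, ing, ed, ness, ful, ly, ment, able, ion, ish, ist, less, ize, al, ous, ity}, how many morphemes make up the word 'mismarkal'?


Segmenting 'mismarkal' against the inventory:
  'mis' -> prefix (morpheme 1)
  'mark' -> root (morpheme 2)
  'al' -> suffix (morpheme 3)
Total morphemes: 3

3


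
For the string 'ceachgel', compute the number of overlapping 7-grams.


String 'ceachgel' has length L = 8.
Number of overlapping n-grams = L - n + 1
Substituting: 8 - 7 + 1 = 2

2


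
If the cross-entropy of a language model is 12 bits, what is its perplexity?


Perplexity formula: PP = 2^H
H = 12
PP = 2^12
PP = 2^12 = 4096

4096


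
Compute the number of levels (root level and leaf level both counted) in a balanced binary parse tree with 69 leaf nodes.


In a balanced binary tree with n leaves the deepest leaf is ceil(log2(n)) edges below the root,
so counting node levels inclusive of root and leaves gives ceil(log2(n)) + 1 levels.
log2(69) = 6.1085
ceil(6.1085) = 7
levels = 7 + 1 = 8

8


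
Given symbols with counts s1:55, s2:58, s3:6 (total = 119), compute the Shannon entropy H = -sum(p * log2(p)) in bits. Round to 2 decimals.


Computing entropy H = -sum(p_i * log2(p_i)):
  s1: p = 55/119 = 0.4622, -p*log2(p) = 0.5146
  s2: p = 58/119 = 0.4874, -p*log2(p) = 0.5053
  s3: p = 6/119 = 0.0504, -p*log2(p) = 0.2173
H = sum of terms = 1.2372
Rounded to 2 decimals: 1.24

1.24


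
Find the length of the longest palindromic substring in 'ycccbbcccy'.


Scanning 'ycccbbcccy' for palindromic substrings.
Substring at positions 0-9: 'ycccbbcccy'.
Check: reverse('ycccbbcccy') = 'ycccbbcccy' -> palindrome confirmed.
No longer palindromic substring exists; longest length = 10

10


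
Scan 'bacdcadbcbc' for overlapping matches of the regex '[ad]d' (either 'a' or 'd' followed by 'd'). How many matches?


Pattern: [ad]d means either 'a' or 'd' followed by 'd'.
Scanning 'bacdcadbcbc' position-by-position:
  Pos 0: window 'ba' -> no
  Pos 1: window 'ac' -> no
  Pos 2: window 'cd' -> no
  Pos 3: window 'dc' -> no
  Pos 4: window 'ca' -> no
  Pos 5: window 'ad' -> MATCH
  Pos 6: window 'db' -> no
  Pos 7: window 'bc' -> no
  Pos 8: window 'cb' -> no
  Pos 9: window 'bc' -> no
  Pos 10: window 'c' -> no
Total matches: 1

1


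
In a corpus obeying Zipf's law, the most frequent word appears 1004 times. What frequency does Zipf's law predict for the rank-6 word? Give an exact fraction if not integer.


Zipf's law: freq(rank) = f1 / rank
f1 = 1004, rank = 6
freq = 1004 / 6
GCD(1004, 6) = 2
Simplified: 502/3

502/3


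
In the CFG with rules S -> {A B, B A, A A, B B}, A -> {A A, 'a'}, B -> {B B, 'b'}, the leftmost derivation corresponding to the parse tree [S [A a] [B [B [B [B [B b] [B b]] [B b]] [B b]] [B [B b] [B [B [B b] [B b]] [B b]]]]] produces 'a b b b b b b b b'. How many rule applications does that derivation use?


Every bracketed nonterminal node [X ...] in the tree is produced by exactly one rule application.
Reading the tree off as a leftmost derivation:
  Step 1: S  =>  A B   (applied S -> A B)
  Step 2: A B  =>  a B   (applied A -> a)
  Step 3: a B  =>  a B B   (applied B -> B B)
  Step 4: a B B  =>  a B B B   (applied B -> B B)
  Step 5: a B B B  =>  a B B B B   (applied B -> B B)
  Step 6: a B B B B  =>  a B B B B B   (applied B -> B B)
  Step 7: a B B B B B  =>  a b B B B B   (applied B -> b)
  Step 8: a b B B B B  =>  a b b B B B   (applied B -> b)
  Step 9: a b b B B B  =>  a b b b B B   (applied B -> b)
  Step 10: a b b b B B  =>  a b b b b B   (applied B -> b)
  Step 11: a b b b b B  =>  a b b b b B B   (applied B -> B B)
  Step 12: a b b b b B B  =>  a b b b b b B   (applied B -> b)
  Step 13: a b b b b b B  =>  a b b b b b B B   (applied B -> B B)
  Step 14: a b b b b b B B  =>  a b b b b b B B B   (applied B -> B B)
  Step 15: a b b b b b B B B  =>  a b b b b b b B B   (applied B -> b)
  Step 16: a b b b b b b B B  =>  a b b b b b b b B   (applied B -> b)
  Step 17: a b b b b b b b B  =>  a b b b b b b b b   (applied B -> b)
Final yield: a b b b b b b b b
Total rewrite steps: 17

17


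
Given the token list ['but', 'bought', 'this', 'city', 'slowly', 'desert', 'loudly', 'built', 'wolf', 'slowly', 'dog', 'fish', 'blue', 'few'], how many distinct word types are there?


Listing all tokens and tracking unique types:
  Token 1: 'but' -> NEW (unique so far: 1)
  Token 2: 'bought' -> NEW (unique so far: 2)
  Token 3: 'this' -> NEW (unique so far: 3)
  Token 4: 'city' -> NEW (unique so far: 4)
  Token 5: 'slowly' -> NEW (unique so far: 5)
  Token 6: 'desert' -> NEW (unique so far: 6)
  Token 7: 'loudly' -> NEW (unique so far: 7)
  Token 8: 'built' -> NEW (unique so far: 8)
  Token 9: 'wolf' -> NEW (unique so far: 9)
  Token 10: 'slowly' -> duplicate (unique so far: 9)
  Token 11: 'dog' -> NEW (unique so far: 10)
  Token 12: 'fish' -> NEW (unique so far: 11)
  Token 13: 'blue' -> NEW (unique so far: 12)
  Token 14: 'few' -> NEW (unique so far: 13)
Unique types: ('blue', 'bought', 'built', 'but', 'city', 'desert', 'dog', 'few', 'fish', 'loudly', 'slowly', 'this', 'wolf')
Vocabulary size: 13

13


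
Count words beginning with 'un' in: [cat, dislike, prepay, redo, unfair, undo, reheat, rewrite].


Checking each word for prefix 'un':
  'cat' -> no (count: 0)
  'dislike' -> no (count: 0)
  'prepay' -> no (count: 0)
  'redo' -> no (count: 0)
  'unfair' -> YES, starts with 'un' (count: 1)
  'undo' -> YES, starts with 'un' (count: 2)
  'reheat' -> no (count: 2)
  'rewrite' -> no (count: 2)
Total with prefix 'un': 2

2


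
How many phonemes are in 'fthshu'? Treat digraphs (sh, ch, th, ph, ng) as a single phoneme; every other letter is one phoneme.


Parsing 'fthshu' greedily, digraphs first:
  'f' -> consonant phoneme (phonemes so far: 1)
  'th' -> digraph (1 consonant phoneme) (phonemes so far: 2)
  'sh' -> digraph (1 consonant phoneme) (phonemes so far: 3)
  'u' -> vowel phoneme (phonemes so far: 4)
Total phonemes: 4

4


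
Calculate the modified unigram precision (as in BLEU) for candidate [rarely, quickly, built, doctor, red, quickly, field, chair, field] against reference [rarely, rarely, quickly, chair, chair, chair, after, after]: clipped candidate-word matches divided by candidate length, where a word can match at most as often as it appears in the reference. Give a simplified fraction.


Reference word counts: {'after': 2, 'chair': 3, 'quickly': 1, 'rarely': 2}
Checking each candidate word (with clipping):
  'rarely' -> in reference (ref count 2, used 1/2) -> match (matches: 1)
  'quickly' -> in reference (ref count 1, used 1/1) -> match (matches: 2)
  'built' -> not in reference -> no match (matches: 2)
  'doctor' -> not in reference -> no match (matches: 2)
  'red' -> not in reference -> no match (matches: 2)
  'quickly' -> ref count 1 already used up (1/1) -> clipped, no match (matches: 2)
  'field' -> not in reference -> no match (matches: 2)
  'chair' -> in reference (ref count 3, used 1/3) -> match (matches: 3)
  'field' -> not in reference -> no match (matches: 3)
Clipped matches: 3, Candidate length: 9
Precision = 3/9 = 1/3

1/3


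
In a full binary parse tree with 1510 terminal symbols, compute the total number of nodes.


Leaf nodes (terminals): 1510
Internal nodes = n - 1 = 1510 - 1 = 1509
Total = leaves + internal = 1510 + 1509 = 3019

3019


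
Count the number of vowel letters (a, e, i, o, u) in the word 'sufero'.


Scanning each character of 'sufero':
  Position 1: 's' -> consonant (running count: 0)
  Position 2: 'u' -> vowel (running count: 1)
  Position 3: 'f' -> consonant (running count: 1)
  Position 4: 'e' -> vowel (running count: 2)
  Position 5: 'r' -> consonant (running count: 2)
  Position 6: 'o' -> vowel (running count: 3)
Total vowels: 3

3


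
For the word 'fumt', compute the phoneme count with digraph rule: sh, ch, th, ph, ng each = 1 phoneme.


Parsing 'fumt' greedily, digraphs first:
  'f' -> consonant phoneme (phonemes so far: 1)
  'u' -> vowel phoneme (phonemes so far: 2)
  'm' -> consonant phoneme (phonemes so far: 3)
  't' -> consonant phoneme (phonemes so far: 4)
Total phonemes: 4

4


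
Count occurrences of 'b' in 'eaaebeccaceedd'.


Scanning 'eaaebeccaceedd' for 'b':
  Position 4: 'b' -> MATCH (count: 1)
Total occurrences of 'b': 1

1


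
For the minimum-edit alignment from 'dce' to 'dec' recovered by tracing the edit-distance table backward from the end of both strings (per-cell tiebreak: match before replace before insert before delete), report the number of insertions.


Edit distance = 2. Backtracking from cell (3, 3) with preference match > replace > insert > delete,
then listing the resulting alignment 'dce' -> 'dec' left to right:
  Step 1: keep 'd'
  Step 2: replace c->e
  Step 3: replace e->c
Total insertions: 0

0


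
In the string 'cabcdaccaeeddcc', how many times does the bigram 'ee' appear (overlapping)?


Scanning 'cabcdaccaeeddcc' for bigram 'ee':
  Position 0: 'ca' -> no
  Position 1: 'ab' -> no
  Position 2: 'bc' -> no
  Position 3: 'cd' -> no
  Position 4: 'da' -> no
  Position 5: 'ac' -> no
  Position 6: 'cc' -> no
  Position 7: 'ca' -> no
  Position 8: 'ae' -> no
  Position 9: 'ee' -> MATCH
  Position 10: 'ed' -> no
  Position 11: 'dd' -> no
  Position 12: 'dc' -> no
  Position 13: 'cc' -> no
Total matches: 1

1


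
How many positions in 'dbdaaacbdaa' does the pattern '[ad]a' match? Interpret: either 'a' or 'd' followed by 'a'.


Pattern: [ad]a means either 'a' or 'd' followed by 'a'.
Scanning 'dbdaaacbdaa' position-by-position:
  Pos 0: window 'db' -> no
  Pos 1: window 'bd' -> no
  Pos 2: window 'da' -> MATCH
  Pos 3: window 'aa' -> MATCH
  Pos 4: window 'aa' -> MATCH
  Pos 5: window 'ac' -> no
  Pos 6: window 'cb' -> no
  Pos 7: window 'bd' -> no
  Pos 8: window 'da' -> MATCH
  Pos 9: window 'aa' -> MATCH
  Pos 10: window 'a' -> no
Total matches: 5

5


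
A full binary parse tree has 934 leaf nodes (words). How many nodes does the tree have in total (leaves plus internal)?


Leaf nodes (terminals): 934
Internal nodes = n - 1 = 934 - 1 = 933
Total = leaves + internal = 934 + 933 = 1867

1867


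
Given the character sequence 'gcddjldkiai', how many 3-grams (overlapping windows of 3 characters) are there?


String 'gcddjldkiai' has length L = 11.
Number of overlapping n-grams = L - n + 1
Substituting: 11 - 3 + 1 = 9

9


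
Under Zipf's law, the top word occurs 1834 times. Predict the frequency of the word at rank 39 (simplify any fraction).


Zipf's law: freq(rank) = f1 / rank
f1 = 1834, rank = 39
freq = 1834 / 39
GCD(1834, 39) = 1
Simplified: 1834/39

1834/39


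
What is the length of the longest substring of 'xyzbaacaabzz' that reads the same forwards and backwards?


Scanning 'xyzbaacaabzz' for palindromic substrings.
Substring at positions 2-10: 'zbaacaabz'.
Check: reverse('zbaacaabz') = 'zbaacaabz' -> palindrome confirmed.
Neighbouring characters ('y' / 'z') break symmetry, so it cannot extend further.
No longer palindromic substring exists; longest length = 9

9


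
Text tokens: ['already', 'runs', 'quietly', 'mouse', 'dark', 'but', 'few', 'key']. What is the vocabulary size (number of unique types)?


Listing all tokens and tracking unique types:
  Token 1: 'already' -> NEW (unique so far: 1)
  Token 2: 'runs' -> NEW (unique so far: 2)
  Token 3: 'quietly' -> NEW (unique so far: 3)
  Token 4: 'mouse' -> NEW (unique so far: 4)
  Token 5: 'dark' -> NEW (unique so far: 5)
  Token 6: 'but' -> NEW (unique so far: 6)
  Token 7: 'few' -> NEW (unique so far: 7)
  Token 8: 'key' -> NEW (unique so far: 8)
Unique types: ('already', 'but', 'dark', 'few', 'key', 'mouse', 'quietly', 'runs')
Vocabulary size: 8

8


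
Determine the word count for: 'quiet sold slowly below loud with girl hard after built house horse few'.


Counting words by splitting on spaces:
  Word 1: 'quiet'
  Word 2: 'sold'
  Word 3: 'slowly'
  Word 4: 'below'
  Word 5: 'loud'
  Word 6: 'with'
  Word 7: 'girl'
  Word 8: 'hard'
  Word 9: 'after'
  Word 10: 'built'
  Word 11: 'house'
  Word 12: 'horse'
  Word 13: 'few'
Total words: 13

13


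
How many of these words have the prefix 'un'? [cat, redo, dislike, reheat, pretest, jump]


Checking each word for prefix 'un':
  'cat' -> no (count: 0)
  'redo' -> no (count: 0)
  'dislike' -> no (count: 0)
  'reheat' -> no (count: 0)
  'pretest' -> no (count: 0)
  'jump' -> no (count: 0)
Total with prefix 'un': 0

0


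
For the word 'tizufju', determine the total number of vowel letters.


Scanning each character of 'tizufju':
  Position 1: 't' -> consonant (running count: 0)
  Position 2: 'i' -> vowel (running count: 1)
  Position 3: 'z' -> consonant (running count: 1)
  Position 4: 'u' -> vowel (running count: 2)
  Position 5: 'f' -> consonant (running count: 2)
  Position 6: 'j' -> consonant (running count: 2)
  Position 7: 'u' -> vowel (running count: 3)
Total vowels: 3

3


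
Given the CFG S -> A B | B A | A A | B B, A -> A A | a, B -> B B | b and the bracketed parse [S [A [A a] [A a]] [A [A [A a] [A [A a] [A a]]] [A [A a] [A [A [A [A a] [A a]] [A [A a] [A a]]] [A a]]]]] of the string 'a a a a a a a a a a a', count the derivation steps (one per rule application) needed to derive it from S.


Every bracketed nonterminal node [X ...] in the tree is produced by exactly one rule application.
Reading the tree off as a leftmost derivation:
  Step 1: S  =>  A A   (applied S -> A A)
  Step 2: A A  =>  A A A   (applied A -> A A)
  Step 3: A A A  =>  a A A   (applied A -> a)
  Step 4: a A A  =>  a a A   (applied A -> a)
  Step 5: a a A  =>  a a A A   (applied A -> A A)
  Step 6: a a A A  =>  a a A A A   (applied A -> A A)
  Step 7: a a A A A  =>  a a a A A   (applied A -> a)
  Step 8: a a a A A  =>  a a a A A A   (applied A -> A A)
  Step 9: a a a A A A  =>  a a a a A A   (applied A -> a)
  Step 10: a a a a A A  =>  a a a a a A   (applied A -> a)
  Step 11: a a a a a A  =>  a a a a a A A   (applied A -> A A)
  Step 12: a a a a a A A  =>  a a a a a a A   (applied A -> a)
  Step 13: a a a a a a A  =>  a a a a a a A A   (applied A -> A A)
  Step 14: a a a a a a A A  =>  a a a a a a A A A   (applied A -> A A)
  Step 15: a a a a a a A A A  =>  a a a a a a A A A A   (applied A -> A A)
  Step 16: a a a a a a A A A A  =>  a a a a a a a A A A   (applied A -> a)
  Step 17: a a a a a a a A A A  =>  a a a a a a a a A A   (applied A -> a)
  Step 18: a a a a a a a a A A  =>  a a a a a a a a A A A   (applied A -> A A)
  Step 19: a a a a a a a a A A A  =>  a a a a a a a a a A A   (applied A -> a)
  Step 20: a a a a a a a a a A A  =>  a a a a a a a a a a A   (applied A -> a)
  Step 21: a a a a a a a a a a A  =>  a a a a a a a a a a a   (applied A -> a)
Final yield: a a a a a a a a a a a
Total rewrite steps: 21

21


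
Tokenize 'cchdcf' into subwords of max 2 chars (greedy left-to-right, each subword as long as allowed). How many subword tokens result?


'cchdcf' has 6 characters.
Chunking with max size 2:
  Chunk 1: 'cc' (positions 0-1)
  Chunk 2: 'hd' (positions 2-3)
  Chunk 3: 'cf' (positions 4-5)
Total chunks: ceil(6 / 2) = 3

3


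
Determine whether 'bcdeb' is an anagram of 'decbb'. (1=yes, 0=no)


Sort characters of 'bcdeb': 'bbcde'
Sort characters of 'decbb': 'bbcde'
Sorted forms match -> they ARE anagrams
Result: 1

1


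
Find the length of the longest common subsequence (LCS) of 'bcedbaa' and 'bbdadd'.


DP table for LCS of 'bcedbaa' and 'bbdadd':
       b  b  d  a  d  d
    0  0  0  0  0  0  0
  b 0  1  1  1  1  1  1
  c 0  1  1  1  1  1  1
  e 0  1  1  1  1  1  1
  d 0  1  1  2  2  2  2
  b 0  1  2  2  2  2  2
  a 0  1  2  2  3  3  3
  a 0  1  2  2  3  3  3
LCS: 'bda'
LCS length = 3

3


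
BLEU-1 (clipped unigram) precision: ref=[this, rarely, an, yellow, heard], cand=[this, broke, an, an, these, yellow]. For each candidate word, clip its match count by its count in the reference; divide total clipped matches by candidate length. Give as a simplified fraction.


Reference word counts: {'an': 1, 'heard': 1, 'rarely': 1, 'this': 1, 'yellow': 1}
Checking each candidate word (with clipping):
  'this' -> in reference (ref count 1, used 1/1) -> match (matches: 1)
  'broke' -> not in reference -> no match (matches: 1)
  'an' -> in reference (ref count 1, used 1/1) -> match (matches: 2)
  'an' -> ref count 1 already used up (1/1) -> clipped, no match (matches: 2)
  'these' -> not in reference -> no match (matches: 2)
  'yellow' -> in reference (ref count 1, used 1/1) -> match (matches: 3)
Clipped matches: 3, Candidate length: 6
Precision = 3/6 = 1/2

1/2


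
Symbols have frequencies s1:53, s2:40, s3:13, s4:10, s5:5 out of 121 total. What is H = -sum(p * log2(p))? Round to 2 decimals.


Computing entropy H = -sum(p_i * log2(p_i)):
  s1: p = 53/121 = 0.4380, -p*log2(p) = 0.5217
  s2: p = 40/121 = 0.3306, -p*log2(p) = 0.5279
  s3: p = 13/121 = 0.1074, -p*log2(p) = 0.3458
  s4: p = 10/121 = 0.0826, -p*log2(p) = 0.2973
  s5: p = 5/121 = 0.0413, -p*log2(p) = 0.1900
H = sum of terms = 1.8827
Rounded to 2 decimals: 1.88

1.88


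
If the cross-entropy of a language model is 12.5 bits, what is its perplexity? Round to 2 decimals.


Perplexity formula: PP = 2^H
H = 12.5
PP = 2^12.5
Decompose: 2^12.5 = 2^12 * 2^0.5 = 2^12 * sqrt(2)
2^12 = 4096, sqrt(2) ~ 1.4142136
PP ~ 4096 * 1.4142136 = 5792.6189056
Rounded to 2 decimals: 5792.62

5792.62


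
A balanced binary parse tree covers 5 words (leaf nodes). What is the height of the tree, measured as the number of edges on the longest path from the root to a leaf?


In a balanced binary tree with n leaves the deepest leaf is ceil(log2(n)) edges below the root.
log2(5) = 2.3219
ceil(2.3219) = 3
height (edges) = 3

3


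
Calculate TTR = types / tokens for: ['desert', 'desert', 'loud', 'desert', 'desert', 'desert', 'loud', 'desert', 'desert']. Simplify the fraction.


Tokens: 9
Unique types: ('desert', 'loud') = 2
TTR = 2/9
Already in lowest terms.

2/9


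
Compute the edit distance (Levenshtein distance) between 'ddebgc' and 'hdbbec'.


Building DP table for s1='ddebgc' (len 6) and s2='hdbbec' (len 6):
       h  d  b  b  e  c
    0  1  2  3  4  5  6
  d 1  1  1  2  3  4  5
  d 2  2  1  2  3  4  5
  e 3  3  2  2  3  3  4
  b 4  4  3  2  2  3  4
  g 5  5  4  3  3  3  4
  c 6  6  5  4  4  4  3
Edit distance = dp[6][6] = 3

3


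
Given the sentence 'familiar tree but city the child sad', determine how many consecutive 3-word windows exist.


Word trigrams from [7] words:
  Trigram 1: (familiar tree but)
  Trigram 2: (tree but city)
  Trigram 3: (but city the)
  Trigram 4: (city the child)
  Trigram 5: (the child sad)
Total word trigrams: 7 - 2 = 5

5


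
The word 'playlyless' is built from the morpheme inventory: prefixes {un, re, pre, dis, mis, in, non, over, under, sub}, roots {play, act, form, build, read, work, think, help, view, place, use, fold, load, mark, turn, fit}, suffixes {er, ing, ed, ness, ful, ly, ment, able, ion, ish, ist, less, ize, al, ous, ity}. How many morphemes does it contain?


Segmenting 'playlyless' against the inventory:
  'play' -> root (morpheme 1)
  'ly' -> suffix (morpheme 2)
  'less' -> suffix (morpheme 3)
Total morphemes: 3

3


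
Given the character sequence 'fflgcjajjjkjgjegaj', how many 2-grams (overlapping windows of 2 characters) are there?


String 'fflgcjajjjkjgjegaj' has length L = 18.
Number of overlapping n-grams = L - n + 1
Substituting: 18 - 2 + 1 = 17

17


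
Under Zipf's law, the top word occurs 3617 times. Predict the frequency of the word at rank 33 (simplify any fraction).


Zipf's law: freq(rank) = f1 / rank
f1 = 3617, rank = 33
freq = 3617 / 33
GCD(3617, 33) = 1
Simplified: 3617/33

3617/33


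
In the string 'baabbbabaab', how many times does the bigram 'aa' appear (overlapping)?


Scanning 'baabbbabaab' for bigram 'aa':
  Position 0: 'ba' -> no
  Position 1: 'aa' -> MATCH
  Position 2: 'ab' -> no
  Position 3: 'bb' -> no
  Position 4: 'bb' -> no
  Position 5: 'ba' -> no
  Position 6: 'ab' -> no
  Position 7: 'ba' -> no
  Position 8: 'aa' -> MATCH
  Position 9: 'ab' -> no
Total matches: 2

2


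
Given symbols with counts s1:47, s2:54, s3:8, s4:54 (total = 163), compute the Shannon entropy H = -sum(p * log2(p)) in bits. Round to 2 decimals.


Computing entropy H = -sum(p_i * log2(p_i)):
  s1: p = 47/163 = 0.2883, -p*log2(p) = 0.5173
  s2: p = 54/163 = 0.3313, -p*log2(p) = 0.5280
  s3: p = 8/163 = 0.0491, -p*log2(p) = 0.2134
  s4: p = 54/163 = 0.3313, -p*log2(p) = 0.5280
H = sum of terms = 1.7867
Rounded to 2 decimals: 1.79

1.79


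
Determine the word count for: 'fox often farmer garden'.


Counting words by splitting on spaces:
  Word 1: 'fox'
  Word 2: 'often'
  Word 3: 'farmer'
  Word 4: 'garden'
Total words: 4

4


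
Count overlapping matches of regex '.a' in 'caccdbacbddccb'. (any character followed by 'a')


Pattern: .a means any character followed by 'a'.
Scanning 'caccdbacbddccb' position-by-position:
  Pos 0: window 'ca' -> MATCH
  Pos 1: window 'ac' -> no
  Pos 2: window 'cc' -> no
  Pos 3: window 'cd' -> no
  Pos 4: window 'db' -> no
  Pos 5: window 'ba' -> MATCH
  Pos 6: window 'ac' -> no
  Pos 7: window 'cb' -> no
  Pos 8: window 'bd' -> no
  Pos 9: window 'dd' -> no
  Pos 10: window 'dc' -> no
  Pos 11: window 'cc' -> no
  Pos 12: window 'cb' -> no
  Pos 13: window 'b' -> no
Total matches: 2

2


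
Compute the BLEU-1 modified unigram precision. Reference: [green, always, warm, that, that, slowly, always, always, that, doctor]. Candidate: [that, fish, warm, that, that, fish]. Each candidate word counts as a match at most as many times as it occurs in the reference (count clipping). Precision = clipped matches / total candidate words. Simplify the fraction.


Reference word counts: {'always': 3, 'doctor': 1, 'green': 1, 'slowly': 1, 'that': 3, 'warm': 1}
Checking each candidate word (with clipping):
  'that' -> in reference (ref count 3, used 1/3) -> match (matches: 1)
  'fish' -> not in reference -> no match (matches: 1)
  'warm' -> in reference (ref count 1, used 1/1) -> match (matches: 2)
  'that' -> in reference (ref count 3, used 2/3) -> match (matches: 3)
  'that' -> in reference (ref count 3, used 3/3) -> match (matches: 4)
  'fish' -> not in reference -> no match (matches: 4)
Clipped matches: 4, Candidate length: 6
Precision = 4/6 = 2/3

2/3


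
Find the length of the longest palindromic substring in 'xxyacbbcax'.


Scanning 'xxyacbbcax' for palindromic substrings.
Substring at positions 3-8: 'acbbca'.
Check: reverse('acbbca') = 'acbbca' -> palindrome confirmed.
Neighbouring characters ('y' / 'x') break symmetry, so it cannot extend further.
No longer palindromic substring exists; longest length = 6

6


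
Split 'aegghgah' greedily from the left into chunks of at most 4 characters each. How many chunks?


'aegghgah' has 8 characters.
Chunking with max size 4:
  Chunk 1: 'aegg' (positions 0-3)
  Chunk 2: 'hgah' (positions 4-7)
Total chunks: ceil(8 / 4) = 2

2


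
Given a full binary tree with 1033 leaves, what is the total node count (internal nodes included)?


Leaf nodes (terminals): 1033
Internal nodes = n - 1 = 1033 - 1 = 1032
Total = leaves + internal = 1033 + 1032 = 2065

2065


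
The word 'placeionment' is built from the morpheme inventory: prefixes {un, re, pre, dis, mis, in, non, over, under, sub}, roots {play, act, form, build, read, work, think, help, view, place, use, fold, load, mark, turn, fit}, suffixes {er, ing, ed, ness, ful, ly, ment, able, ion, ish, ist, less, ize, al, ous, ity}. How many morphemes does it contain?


Segmenting 'placeionment' against the inventory:
  'place' -> root (morpheme 1)
  'ion' -> suffix (morpheme 2)
  'ment' -> suffix (morpheme 3)
Total morphemes: 3

3


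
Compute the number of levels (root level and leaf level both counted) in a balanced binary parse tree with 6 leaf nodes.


In a balanced binary tree with n leaves the deepest leaf is ceil(log2(n)) edges below the root,
so counting node levels inclusive of root and leaves gives ceil(log2(n)) + 1 levels.
log2(6) = 2.5850
ceil(2.5850) = 3
levels = 3 + 1 = 4

4


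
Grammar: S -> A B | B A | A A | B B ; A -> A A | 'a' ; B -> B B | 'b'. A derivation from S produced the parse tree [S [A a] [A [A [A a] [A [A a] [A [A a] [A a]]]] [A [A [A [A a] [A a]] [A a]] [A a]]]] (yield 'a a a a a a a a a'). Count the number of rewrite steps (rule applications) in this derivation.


Every bracketed nonterminal node [X ...] in the tree is produced by exactly one rule application.
Reading the tree off as a leftmost derivation:
  Step 1: S  =>  A A   (applied S -> A A)
  Step 2: A A  =>  a A   (applied A -> a)
  Step 3: a A  =>  a A A   (applied A -> A A)
  Step 4: a A A  =>  a A A A   (applied A -> A A)
  Step 5: a A A A  =>  a a A A   (applied A -> a)
  Step 6: a a A A  =>  a a A A A   (applied A -> A A)
  Step 7: a a A A A  =>  a a a A A   (applied A -> a)
  Step 8: a a a A A  =>  a a a A A A   (applied A -> A A)
  Step 9: a a a A A A  =>  a a a a A A   (applied A -> a)
  Step 10: a a a a A A  =>  a a a a a A   (applied A -> a)
  Step 11: a a a a a A  =>  a a a a a A A   (applied A -> A A)
  Step 12: a a a a a A A  =>  a a a a a A A A   (applied A -> A A)
  Step 13: a a a a a A A A  =>  a a a a a A A A A   (applied A -> A A)
  Step 14: a a a a a A A A A  =>  a a a a a a A A A   (applied A -> a)
  Step 15: a a a a a a A A A  =>  a a a a a a a A A   (applied A -> a)
  Step 16: a a a a a a a A A  =>  a a a a a a a a A   (applied A -> a)
  Step 17: a a a a a a a a A  =>  a a a a a a a a a   (applied A -> a)
Final yield: a a a a a a a a a
Total rewrite steps: 17

17


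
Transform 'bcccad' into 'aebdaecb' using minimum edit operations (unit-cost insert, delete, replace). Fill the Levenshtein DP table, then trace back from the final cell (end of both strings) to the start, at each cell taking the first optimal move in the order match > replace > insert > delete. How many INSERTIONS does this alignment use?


Edit distance = 7. Backtracking from cell (6, 8) with preference match > replace > insert > delete,
then listing the resulting alignment 'bcccad' -> 'aebdaecb' left to right:
  Step 1: insert 'a' [insertion #1]
  Step 2: insert 'e' [insertion #2]
  Step 3: keep 'b'
  Step 4: replace c->d
  Step 5: replace c->a
  Step 6: replace c->e
  Step 7: replace a->c
  Step 8: replace d->b
Total insertions: 2

2


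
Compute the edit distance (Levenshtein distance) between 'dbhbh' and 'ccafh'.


Building DP table for s1='dbhbh' (len 5) and s2='ccafh' (len 5):
       c  c  a  f  h
    0  1  2  3  4  5
  d 1  1  2  3  4  5
  b 2  2  2  3  4  5
  h 3  3  3  3  4  4
  b 4  4  4  4  4  5
  h 5  5  5  5  5  4
Edit distance = dp[5][5] = 4

4


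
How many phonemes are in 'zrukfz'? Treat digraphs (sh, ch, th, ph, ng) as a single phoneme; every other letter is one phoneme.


Parsing 'zrukfz' greedily, digraphs first:
  'z' -> consonant phoneme (phonemes so far: 1)
  'r' -> consonant phoneme (phonemes so far: 2)
  'u' -> vowel phoneme (phonemes so far: 3)
  'k' -> consonant phoneme (phonemes so far: 4)
  'f' -> consonant phoneme (phonemes so far: 5)
  'z' -> consonant phoneme (phonemes so far: 6)
Total phonemes: 6

6


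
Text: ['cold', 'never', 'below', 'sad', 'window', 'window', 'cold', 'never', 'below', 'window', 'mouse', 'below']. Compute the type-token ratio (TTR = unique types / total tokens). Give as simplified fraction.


Tokens: 12
Unique types: ('below', 'cold', 'mouse', 'never', 'sad', 'window') = 6
TTR = 6/12
Simplify: divide both by 6 -> 1/2
TTR = 1/2

1/2


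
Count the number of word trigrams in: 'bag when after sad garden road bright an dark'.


Word trigrams from [9] words:
  Trigram 1: (bag when after)
  Trigram 2: (when after sad)
  Trigram 3: (after sad garden)
  Trigram 4: (sad garden road)
  Trigram 5: (garden road bright)
  Trigram 6: (road bright an)
  Trigram 7: (bright an dark)
Total word trigrams: 9 - 2 = 7

7


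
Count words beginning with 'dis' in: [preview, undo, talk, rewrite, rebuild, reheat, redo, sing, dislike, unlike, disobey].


Checking each word for prefix 'dis':
  'preview' -> no (count: 0)
  'undo' -> no (count: 0)
  'talk' -> no (count: 0)
  'rewrite' -> no (count: 0)
  'rebuild' -> no (count: 0)
  'reheat' -> no (count: 0)
  'redo' -> no (count: 0)
  'sing' -> no (count: 0)
  'dislike' -> YES, starts with 'dis' (count: 1)
  'unlike' -> no (count: 1)
  'disobey' -> YES, starts with 'dis' (count: 2)
Total with prefix 'dis': 2

2


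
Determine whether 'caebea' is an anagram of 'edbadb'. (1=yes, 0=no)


Sort characters of 'caebea': 'aabcee'
Sort characters of 'edbadb': 'abbdde'
Sorted forms differ -> they are NOT anagrams
Result: 0

0


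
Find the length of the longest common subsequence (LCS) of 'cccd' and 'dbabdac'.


DP table for LCS of 'cccd' and 'dbabdac':
       d  b  a  b  d  a  c
    0  0  0  0  0  0  0  0
  c 0  0  0  0  0  0  0  1
  c 0  0  0  0  0  0  0  1
  c 0  0  0  0  0  0  0  1
  d 0  1  1  1  1  1  1  1
LCS: 'c'
LCS length = 1

1


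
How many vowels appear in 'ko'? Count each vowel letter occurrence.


Scanning each character of 'ko':
  Position 1: 'k' -> consonant (running count: 0)
  Position 2: 'o' -> vowel (running count: 1)
Total vowels: 1

1


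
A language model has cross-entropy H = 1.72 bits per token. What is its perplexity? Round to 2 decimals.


Perplexity formula: PP = 2^H
H = 1.72
PP = 2^1.72
Decompose: 2^1.72 = 2^1 * 2^0.72
2^1 = 2, 2^0.72 ~ 1.6471820
PP ~ 2 * 1.6471820 = 3.2943640
Rounded to 2 decimals: 3.29

3.29


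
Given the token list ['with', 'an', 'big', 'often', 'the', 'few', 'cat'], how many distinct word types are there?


Listing all tokens and tracking unique types:
  Token 1: 'with' -> NEW (unique so far: 1)
  Token 2: 'an' -> NEW (unique so far: 2)
  Token 3: 'big' -> NEW (unique so far: 3)
  Token 4: 'often' -> NEW (unique so far: 4)
  Token 5: 'the' -> NEW (unique so far: 5)
  Token 6: 'few' -> NEW (unique so far: 6)
  Token 7: 'cat' -> NEW (unique so far: 7)
Unique types: ('an', 'big', 'cat', 'few', 'often', 'the', 'with')
Vocabulary size: 7

7


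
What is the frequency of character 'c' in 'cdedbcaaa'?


Scanning 'cdedbcaaa' for 'c':
  Position 0: 'c' -> MATCH (count: 1)
  Position 5: 'c' -> MATCH (count: 2)
Total occurrences of 'c': 2

2


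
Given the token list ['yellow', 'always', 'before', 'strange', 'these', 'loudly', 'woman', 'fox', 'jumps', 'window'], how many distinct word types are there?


Listing all tokens and tracking unique types:
  Token 1: 'yellow' -> NEW (unique so far: 1)
  Token 2: 'always' -> NEW (unique so far: 2)
  Token 3: 'before' -> NEW (unique so far: 3)
  Token 4: 'strange' -> NEW (unique so far: 4)
  Token 5: 'these' -> NEW (unique so far: 5)
  Token 6: 'loudly' -> NEW (unique so far: 6)
  Token 7: 'woman' -> NEW (unique so far: 7)
  Token 8: 'fox' -> NEW (unique so far: 8)
  Token 9: 'jumps' -> NEW (unique so far: 9)
  Token 10: 'window' -> NEW (unique so far: 10)
Unique types: ('always', 'before', 'fox', 'jumps', 'loudly', 'strange', 'these', 'window', 'woman', 'yellow')
Vocabulary size: 10

10


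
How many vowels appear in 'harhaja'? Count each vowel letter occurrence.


Scanning each character of 'harhaja':
  Position 1: 'h' -> consonant (running count: 0)
  Position 2: 'a' -> vowel (running count: 1)
  Position 3: 'r' -> consonant (running count: 1)
  Position 4: 'h' -> consonant (running count: 1)
  Position 5: 'a' -> vowel (running count: 2)
  Position 6: 'j' -> consonant (running count: 2)
  Position 7: 'a' -> vowel (running count: 3)
Total vowels: 3

3


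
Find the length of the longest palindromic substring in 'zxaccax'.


Scanning 'zxaccax' for palindromic substrings.
Substring at positions 1-6: 'xaccax'.
Check: reverse('xaccax') = 'xaccax' -> palindrome confirmed.
Neighbouring characters ('z' / '-') break symmetry, so it cannot extend further.
No longer palindromic substring exists; longest length = 6

6


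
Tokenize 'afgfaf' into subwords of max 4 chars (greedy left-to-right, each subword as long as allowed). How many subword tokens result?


'afgfaf' has 6 characters.
Chunking with max size 4:
  Chunk 1: 'afgf' (positions 0-3)
  Chunk 2: 'af' (positions 4-5)
Total chunks: ceil(6 / 4) = 2

2


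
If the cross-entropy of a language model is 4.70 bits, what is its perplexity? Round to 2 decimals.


Perplexity formula: PP = 2^H
H = 4.70
PP = 2^4.70
Decompose: 2^4.70 = 2^4 * 2^0.70
2^4 = 16, 2^0.70 ~ 1.6245048
PP ~ 16 * 1.6245048 = 25.9920768
Rounded to 2 decimals: 25.99

25.99


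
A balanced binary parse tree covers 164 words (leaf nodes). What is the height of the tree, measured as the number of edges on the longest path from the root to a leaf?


In a balanced binary tree with n leaves the deepest leaf is ceil(log2(n)) edges below the root.
log2(164) = 7.3576
ceil(7.3576) = 8
height (edges) = 8

8


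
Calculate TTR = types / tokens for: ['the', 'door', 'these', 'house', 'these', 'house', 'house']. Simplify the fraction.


Tokens: 7
Unique types: ('door', 'house', 'the', 'these') = 4
TTR = 4/7
Already in lowest terms.

4/7


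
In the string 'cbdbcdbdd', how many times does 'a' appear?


Scanning 'cbdbcdbdd' for 'a':
  No matches found.
Total occurrences of 'a': 0

0


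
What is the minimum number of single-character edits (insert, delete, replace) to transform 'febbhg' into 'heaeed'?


Building DP table for s1='febbhg' (len 6) and s2='heaeed' (len 6):
       h  e  a  e  e  d
    0  1  2  3  4  5  6
  f 1  1  2  3  4  5  6
  e 2  2  1  2  3  4  5
  b 3  3  2  2  3  4  5
  b 4  4  3  3  3  4  5
  h 5  4  4  4  4  4  5
  g 6  5  5  5  5  5  5
Edit distance = dp[6][6] = 5

5


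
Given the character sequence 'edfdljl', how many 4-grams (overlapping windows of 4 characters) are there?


String 'edfdljl' has length L = 7.
Number of overlapping n-grams = L - n + 1
Substituting: 7 - 4 + 1 = 4

4


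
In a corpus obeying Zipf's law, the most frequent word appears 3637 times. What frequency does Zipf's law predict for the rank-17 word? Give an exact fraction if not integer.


Zipf's law: freq(rank) = f1 / rank
f1 = 3637, rank = 17
freq = 3637 / 17
GCD(3637, 17) = 1
Simplified: 3637/17

3637/17


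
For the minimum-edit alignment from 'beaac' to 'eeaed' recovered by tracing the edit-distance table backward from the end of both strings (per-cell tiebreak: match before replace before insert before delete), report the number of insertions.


Edit distance = 3. Backtracking from cell (5, 5) with preference match > replace > insert > delete,
then listing the resulting alignment 'beaac' -> 'eeaed' left to right:
  Step 1: replace b->e
  Step 2: keep 'e'
  Step 3: keep 'a'
  Step 4: replace a->e
  Step 5: replace c->d
Total insertions: 0

0


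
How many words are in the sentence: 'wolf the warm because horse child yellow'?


Counting words by splitting on spaces:
  Word 1: 'wolf'
  Word 2: 'the'
  Word 3: 'warm'
  Word 4: 'because'
  Word 5: 'horse'
  Word 6: 'child'
  Word 7: 'yellow'
Total words: 7

7


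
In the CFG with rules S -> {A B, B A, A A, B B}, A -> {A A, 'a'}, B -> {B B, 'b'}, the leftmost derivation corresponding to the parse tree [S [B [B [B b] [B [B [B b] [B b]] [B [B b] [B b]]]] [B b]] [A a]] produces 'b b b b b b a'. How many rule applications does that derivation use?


Every bracketed nonterminal node [X ...] in the tree is produced by exactly one rule application.
Reading the tree off as a leftmost derivation:
  Step 1: S  =>  B A   (applied S -> B A)
  Step 2: B A  =>  B B A   (applied B -> B B)
  Step 3: B B A  =>  B B B A   (applied B -> B B)
  Step 4: B B B A  =>  b B B A   (applied B -> b)
  Step 5: b B B A  =>  b B B B A   (applied B -> B B)
  Step 6: b B B B A  =>  b B B B B A   (applied B -> B B)
  Step 7: b B B B B A  =>  b b B B B A   (applied B -> b)
  Step 8: b b B B B A  =>  b b b B B A   (applied B -> b)
  Step 9: b b b B B A  =>  b b b B B B A   (applied B -> B B)
  Step 10: b b b B B B A  =>  b b b b B B A   (applied B -> b)
  Step 11: b b b b B B A  =>  b b b b b B A   (applied B -> b)
  Step 12: b b b b b B A  =>  b b b b b b A   (applied B -> b)
  Step 13: b b b b b b A  =>  b b b b b b a   (applied A -> a)
Final yield: b b b b b b a
Total rewrite steps: 13

13
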